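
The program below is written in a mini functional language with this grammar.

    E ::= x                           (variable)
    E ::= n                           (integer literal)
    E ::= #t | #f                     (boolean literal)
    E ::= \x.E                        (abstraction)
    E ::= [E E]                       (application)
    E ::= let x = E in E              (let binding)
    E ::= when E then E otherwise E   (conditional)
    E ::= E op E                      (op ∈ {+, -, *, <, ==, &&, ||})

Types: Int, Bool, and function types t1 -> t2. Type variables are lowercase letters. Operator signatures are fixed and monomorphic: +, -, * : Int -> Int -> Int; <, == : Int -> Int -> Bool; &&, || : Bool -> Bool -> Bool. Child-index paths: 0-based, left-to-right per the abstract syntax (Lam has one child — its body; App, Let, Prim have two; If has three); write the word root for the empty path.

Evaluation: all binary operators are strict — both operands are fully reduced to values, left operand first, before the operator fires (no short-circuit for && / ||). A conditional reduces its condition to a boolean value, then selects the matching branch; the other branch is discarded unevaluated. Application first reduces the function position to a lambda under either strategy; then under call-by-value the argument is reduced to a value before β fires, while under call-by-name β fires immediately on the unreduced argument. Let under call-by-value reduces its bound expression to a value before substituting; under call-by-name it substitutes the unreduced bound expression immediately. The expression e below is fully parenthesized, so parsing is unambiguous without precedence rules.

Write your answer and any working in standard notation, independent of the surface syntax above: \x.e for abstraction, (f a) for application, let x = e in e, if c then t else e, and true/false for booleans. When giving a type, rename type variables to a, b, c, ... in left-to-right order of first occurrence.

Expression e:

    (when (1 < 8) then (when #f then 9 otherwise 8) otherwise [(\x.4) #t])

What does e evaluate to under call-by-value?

Answer: 8

Derivation:
step 0: (if (1 < 8) then (if false then 9 else 8) else ((\x.4) true))
step 1: [delta@0] (if true then (if false then 9 else 8) else ((\x.4) true))
step 2: [if@root] (if false then 9 else 8)
step 3: [if@root] 8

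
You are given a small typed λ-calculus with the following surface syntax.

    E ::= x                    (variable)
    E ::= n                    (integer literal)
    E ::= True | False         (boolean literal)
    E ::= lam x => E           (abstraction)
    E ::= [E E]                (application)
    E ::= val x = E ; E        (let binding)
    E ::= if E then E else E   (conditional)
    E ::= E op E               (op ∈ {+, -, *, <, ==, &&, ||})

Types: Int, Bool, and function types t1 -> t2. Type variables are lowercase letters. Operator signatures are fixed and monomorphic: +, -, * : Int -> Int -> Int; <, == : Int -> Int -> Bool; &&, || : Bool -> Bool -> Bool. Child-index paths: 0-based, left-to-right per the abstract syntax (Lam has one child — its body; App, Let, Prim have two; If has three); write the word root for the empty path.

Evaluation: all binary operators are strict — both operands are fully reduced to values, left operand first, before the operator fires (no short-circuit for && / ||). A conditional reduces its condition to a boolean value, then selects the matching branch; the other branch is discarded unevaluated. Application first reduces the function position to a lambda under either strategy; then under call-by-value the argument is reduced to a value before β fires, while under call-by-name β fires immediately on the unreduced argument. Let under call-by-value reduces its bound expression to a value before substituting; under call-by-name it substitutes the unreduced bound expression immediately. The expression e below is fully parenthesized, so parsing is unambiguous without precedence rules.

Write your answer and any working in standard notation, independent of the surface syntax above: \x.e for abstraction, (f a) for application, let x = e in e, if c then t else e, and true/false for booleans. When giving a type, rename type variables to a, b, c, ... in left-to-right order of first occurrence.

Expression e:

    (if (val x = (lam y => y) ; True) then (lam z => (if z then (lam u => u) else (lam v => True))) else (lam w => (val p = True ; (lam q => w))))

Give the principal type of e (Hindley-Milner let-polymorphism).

Working:
y : a
\y._ : a -> a
let x : forall. a -> a
  unify Bool ~ Bool
z : b
  unify b ~ Bool
u : c
\u._ : c -> c
\v._ : d -> Bool
  unify c -> c ~ d -> Bool
  unify c ~ d
  unify d ~ Bool
\z._ : Bool -> Bool -> Bool
let p : Bool
w : e
\q._ : f -> e
\w._ : e -> f -> e
  unify Bool -> Bool -> Bool ~ e -> f -> e
  unify Bool ~ e
  unify Bool -> Bool ~ f -> Bool
  unify Bool ~ f
  unify Bool ~ Bool

Answer: Bool -> Bool -> Bool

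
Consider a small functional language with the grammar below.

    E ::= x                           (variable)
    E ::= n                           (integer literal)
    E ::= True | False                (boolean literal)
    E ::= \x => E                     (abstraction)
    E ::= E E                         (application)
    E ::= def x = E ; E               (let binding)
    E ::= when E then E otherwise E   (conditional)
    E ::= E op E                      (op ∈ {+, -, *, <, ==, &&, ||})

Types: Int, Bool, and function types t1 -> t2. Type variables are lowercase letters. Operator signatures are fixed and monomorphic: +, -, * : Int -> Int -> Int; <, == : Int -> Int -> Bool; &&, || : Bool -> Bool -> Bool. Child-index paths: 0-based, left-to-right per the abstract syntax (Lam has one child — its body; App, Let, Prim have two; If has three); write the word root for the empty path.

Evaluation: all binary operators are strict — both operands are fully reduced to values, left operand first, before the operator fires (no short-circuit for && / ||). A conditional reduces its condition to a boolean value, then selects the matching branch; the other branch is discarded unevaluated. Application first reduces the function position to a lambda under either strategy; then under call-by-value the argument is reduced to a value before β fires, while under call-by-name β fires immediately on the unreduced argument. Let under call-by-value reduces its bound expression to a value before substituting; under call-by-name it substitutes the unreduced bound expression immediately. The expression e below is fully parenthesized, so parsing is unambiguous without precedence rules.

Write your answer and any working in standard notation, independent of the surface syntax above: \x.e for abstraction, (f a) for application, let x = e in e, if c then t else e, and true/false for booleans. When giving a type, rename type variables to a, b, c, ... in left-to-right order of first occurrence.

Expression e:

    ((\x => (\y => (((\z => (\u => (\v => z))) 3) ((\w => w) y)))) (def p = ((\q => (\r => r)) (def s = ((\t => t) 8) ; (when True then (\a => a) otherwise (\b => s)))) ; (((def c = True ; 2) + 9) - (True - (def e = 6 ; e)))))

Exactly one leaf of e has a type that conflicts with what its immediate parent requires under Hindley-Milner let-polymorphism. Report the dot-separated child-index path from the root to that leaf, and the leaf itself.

Answer: 1.1.1.0 : true

Derivation:
z : c
\v._ : e -> c
\u._ : d -> e -> c
\z._ : c -> d -> e -> c
  unify c -> d -> e -> c ~ Int -> f
  unify c ~ Int
  unify d -> e -> Int ~ f
_ _ : d -> e -> Int
w : g
\w._ : g -> g
y : b
  unify g -> g ~ b -> h
  unify g ~ b
  unify b ~ h
_ _ : h
  unify d -> e -> Int ~ h -> i
  unify d ~ h
  unify e -> Int ~ i
_ _ : e -> Int
\y._ : h -> e -> Int
\x._ : a -> h -> e -> Int
r : k
\r._ : k -> k
\q._ : j -> k -> k
t : l
\t._ : l -> l
  unify l -> l ~ Int -> m
  unify l ~ Int
  unify Int ~ m
_ _ : Int
let s : Int
  unify Bool ~ Bool
a : n
\a._ : n -> n
s : Int
\b._ : o -> Int
  unify n -> n ~ o -> Int
  unify n ~ o
  unify o ~ Int
  unify j -> k -> k ~ (Int -> Int) -> p
  unify j ~ Int -> Int
  unify k -> k ~ p
_ _ : k -> k
let p : forall. k -> k
let c : Bool
  unify Int ~ Int
  unify Int ~ Int
  unify Int ~ Int
  unify Bool ~ Int
  FAIL: mismatch Bool ~ Int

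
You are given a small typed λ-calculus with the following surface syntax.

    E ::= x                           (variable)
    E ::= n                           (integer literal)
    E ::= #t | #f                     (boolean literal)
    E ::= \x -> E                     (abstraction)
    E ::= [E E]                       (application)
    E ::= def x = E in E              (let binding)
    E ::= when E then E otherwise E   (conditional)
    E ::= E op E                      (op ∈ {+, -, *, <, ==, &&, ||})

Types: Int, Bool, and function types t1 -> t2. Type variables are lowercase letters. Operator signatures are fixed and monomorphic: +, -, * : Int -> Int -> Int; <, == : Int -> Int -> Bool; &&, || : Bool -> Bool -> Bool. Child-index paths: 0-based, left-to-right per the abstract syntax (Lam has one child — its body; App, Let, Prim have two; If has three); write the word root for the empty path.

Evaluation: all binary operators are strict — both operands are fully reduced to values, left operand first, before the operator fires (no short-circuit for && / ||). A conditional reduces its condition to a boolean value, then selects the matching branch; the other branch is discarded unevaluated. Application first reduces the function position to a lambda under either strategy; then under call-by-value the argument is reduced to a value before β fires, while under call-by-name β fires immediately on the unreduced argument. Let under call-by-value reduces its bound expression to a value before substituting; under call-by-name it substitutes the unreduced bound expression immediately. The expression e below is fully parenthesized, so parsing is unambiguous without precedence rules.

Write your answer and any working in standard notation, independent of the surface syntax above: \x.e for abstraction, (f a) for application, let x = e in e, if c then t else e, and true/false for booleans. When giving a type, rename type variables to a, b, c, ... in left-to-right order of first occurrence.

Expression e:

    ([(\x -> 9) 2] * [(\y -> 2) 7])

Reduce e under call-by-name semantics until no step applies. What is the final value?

Answer: 18

Derivation:
step 0: (((\x.9) 2) * ((\y.2) 7))
step 1: [beta@0] (9 * ((\y.2) 7))
step 2: [beta@1] (9 * 2)
step 3: [delta@root] 18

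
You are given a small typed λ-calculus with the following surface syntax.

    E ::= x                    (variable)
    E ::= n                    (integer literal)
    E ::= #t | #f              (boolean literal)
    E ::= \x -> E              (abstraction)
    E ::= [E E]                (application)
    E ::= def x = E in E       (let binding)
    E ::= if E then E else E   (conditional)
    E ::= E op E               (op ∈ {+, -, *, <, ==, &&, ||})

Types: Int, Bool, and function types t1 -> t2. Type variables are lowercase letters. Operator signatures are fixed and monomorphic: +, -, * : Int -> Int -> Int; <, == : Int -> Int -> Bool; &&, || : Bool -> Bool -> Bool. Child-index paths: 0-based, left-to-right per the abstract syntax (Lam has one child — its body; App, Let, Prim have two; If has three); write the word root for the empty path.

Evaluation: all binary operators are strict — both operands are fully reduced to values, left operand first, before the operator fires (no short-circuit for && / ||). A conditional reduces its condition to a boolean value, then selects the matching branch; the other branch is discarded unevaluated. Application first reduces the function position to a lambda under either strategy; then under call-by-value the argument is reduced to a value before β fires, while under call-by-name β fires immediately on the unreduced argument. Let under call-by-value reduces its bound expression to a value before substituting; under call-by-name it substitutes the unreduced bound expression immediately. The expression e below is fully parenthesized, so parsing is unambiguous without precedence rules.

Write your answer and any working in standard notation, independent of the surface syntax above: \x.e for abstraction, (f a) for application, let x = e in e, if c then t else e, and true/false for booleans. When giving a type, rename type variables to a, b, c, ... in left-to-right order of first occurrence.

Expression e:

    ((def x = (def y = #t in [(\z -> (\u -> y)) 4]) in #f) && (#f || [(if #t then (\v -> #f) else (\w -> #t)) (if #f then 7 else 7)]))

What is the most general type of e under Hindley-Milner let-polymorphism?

Answer: Bool

Trace:
let y : Bool
y : Bool
\u._ : b -> Bool
\z._ : a -> b -> Bool
  unify a -> b -> Bool ~ Int -> c
  unify a ~ Int
  unify b -> Bool ~ c
_ _ : b -> Bool
let x : forall. b -> Bool
  unify Bool ~ Bool
  unify Bool ~ Bool
  unify Bool ~ Bool
\v._ : d -> Bool
\w._ : e -> Bool
  unify d -> Bool ~ e -> Bool
  unify d ~ e
  unify Bool ~ Bool
  unify Bool ~ Bool
  unify Int ~ Int
  unify e -> Bool ~ Int -> f
  unify e ~ Int
  unify Bool ~ f
_ _ : Bool
  unify Bool ~ Bool
  unify Bool ~ Bool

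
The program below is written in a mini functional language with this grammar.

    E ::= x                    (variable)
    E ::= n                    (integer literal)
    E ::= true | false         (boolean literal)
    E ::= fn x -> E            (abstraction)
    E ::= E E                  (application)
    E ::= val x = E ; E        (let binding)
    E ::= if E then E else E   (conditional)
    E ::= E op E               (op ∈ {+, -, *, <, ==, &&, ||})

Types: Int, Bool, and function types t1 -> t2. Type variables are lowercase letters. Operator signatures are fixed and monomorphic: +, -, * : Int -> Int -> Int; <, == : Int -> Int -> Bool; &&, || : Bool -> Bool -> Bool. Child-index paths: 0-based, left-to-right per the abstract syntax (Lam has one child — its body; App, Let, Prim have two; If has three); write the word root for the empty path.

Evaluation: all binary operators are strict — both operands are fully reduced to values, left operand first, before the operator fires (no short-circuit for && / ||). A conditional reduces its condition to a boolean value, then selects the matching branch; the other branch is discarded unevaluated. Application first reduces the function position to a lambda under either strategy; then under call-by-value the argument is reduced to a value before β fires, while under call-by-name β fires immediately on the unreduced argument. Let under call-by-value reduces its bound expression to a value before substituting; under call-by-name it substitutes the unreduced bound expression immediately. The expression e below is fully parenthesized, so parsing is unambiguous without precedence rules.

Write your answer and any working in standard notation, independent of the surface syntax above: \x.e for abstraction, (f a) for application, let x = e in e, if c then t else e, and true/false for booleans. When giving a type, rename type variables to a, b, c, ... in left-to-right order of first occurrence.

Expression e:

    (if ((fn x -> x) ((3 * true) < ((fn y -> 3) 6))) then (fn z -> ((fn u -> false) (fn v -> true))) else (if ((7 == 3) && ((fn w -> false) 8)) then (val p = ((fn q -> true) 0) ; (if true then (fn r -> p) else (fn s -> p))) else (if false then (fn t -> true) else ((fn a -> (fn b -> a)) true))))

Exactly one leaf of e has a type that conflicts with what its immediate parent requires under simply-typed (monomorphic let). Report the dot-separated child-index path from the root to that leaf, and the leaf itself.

Trace:
x : a
\x._ : a -> a
  unify Int ~ Int
  unify Bool ~ Int
  FAIL: mismatch Bool ~ Int

Answer: 0.1.0.1 : true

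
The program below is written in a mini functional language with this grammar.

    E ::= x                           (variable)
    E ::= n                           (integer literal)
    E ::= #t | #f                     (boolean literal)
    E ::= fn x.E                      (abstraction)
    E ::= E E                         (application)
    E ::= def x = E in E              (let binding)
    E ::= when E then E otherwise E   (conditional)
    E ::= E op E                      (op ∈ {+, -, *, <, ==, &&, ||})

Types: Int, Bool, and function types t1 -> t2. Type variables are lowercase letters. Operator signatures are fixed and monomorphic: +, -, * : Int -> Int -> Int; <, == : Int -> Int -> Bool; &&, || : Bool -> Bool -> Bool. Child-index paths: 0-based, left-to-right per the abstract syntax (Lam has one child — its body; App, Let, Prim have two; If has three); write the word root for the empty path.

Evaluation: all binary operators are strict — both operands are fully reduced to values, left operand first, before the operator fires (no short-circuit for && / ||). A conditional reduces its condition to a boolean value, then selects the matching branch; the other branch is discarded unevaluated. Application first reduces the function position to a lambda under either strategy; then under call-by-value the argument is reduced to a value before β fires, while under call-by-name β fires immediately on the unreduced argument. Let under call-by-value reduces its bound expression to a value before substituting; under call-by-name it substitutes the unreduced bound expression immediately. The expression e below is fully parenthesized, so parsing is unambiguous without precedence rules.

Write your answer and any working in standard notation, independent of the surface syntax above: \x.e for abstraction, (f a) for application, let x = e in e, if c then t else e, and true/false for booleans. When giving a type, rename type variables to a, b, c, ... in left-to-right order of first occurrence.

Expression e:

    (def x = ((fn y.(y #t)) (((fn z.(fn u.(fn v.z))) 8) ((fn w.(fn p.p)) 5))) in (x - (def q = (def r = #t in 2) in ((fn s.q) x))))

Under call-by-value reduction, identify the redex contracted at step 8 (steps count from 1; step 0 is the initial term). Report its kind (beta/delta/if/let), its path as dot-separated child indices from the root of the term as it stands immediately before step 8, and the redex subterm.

Working:
step 0: (let x = ((\y.(y true)) (((\z.(\u.(\v.z))) 8) ((\w.(\p.p)) 5))) in (x - (let q = (let r = true in 2) in ((\s.q) x))))
step 1: [beta@0.1.0] (let x = ((\y.(y true)) ((\u.(\v.8)) ((\w.(\p.p)) 5))) in (x - (let q = (let r = true in 2) in ((\s.q) x))))
step 2: [beta@0.1.1] (let x = ((\y.(y true)) ((\u.(\v.8)) (\p.p))) in (x - (let q = (let r = true in 2) in ((\s.q) x))))
step 3: [beta@0.1] (let x = ((\y.(y true)) (\v.8)) in (x - (let q = (let r = true in 2) in ((\s.q) x))))
step 4: [beta@0] (let x = ((\v.8) true) in (x - (let q = (let r = true in 2) in ((\s.q) x))))
step 5: [beta@0] (let x = 8 in (x - (let q = (let r = true in 2) in ((\s.q) x))))
step 6: [let@root] (8 - (let q = (let r = true in 2) in ((\s.q) 8)))
step 7: [let@1.0] (8 - (let q = 2 in ((\s.q) 8)))
step 8: [let@1] (8 - ((\s.2) 8))

Answer: let at 1 : (let q = 2 in ((\s.q) 8))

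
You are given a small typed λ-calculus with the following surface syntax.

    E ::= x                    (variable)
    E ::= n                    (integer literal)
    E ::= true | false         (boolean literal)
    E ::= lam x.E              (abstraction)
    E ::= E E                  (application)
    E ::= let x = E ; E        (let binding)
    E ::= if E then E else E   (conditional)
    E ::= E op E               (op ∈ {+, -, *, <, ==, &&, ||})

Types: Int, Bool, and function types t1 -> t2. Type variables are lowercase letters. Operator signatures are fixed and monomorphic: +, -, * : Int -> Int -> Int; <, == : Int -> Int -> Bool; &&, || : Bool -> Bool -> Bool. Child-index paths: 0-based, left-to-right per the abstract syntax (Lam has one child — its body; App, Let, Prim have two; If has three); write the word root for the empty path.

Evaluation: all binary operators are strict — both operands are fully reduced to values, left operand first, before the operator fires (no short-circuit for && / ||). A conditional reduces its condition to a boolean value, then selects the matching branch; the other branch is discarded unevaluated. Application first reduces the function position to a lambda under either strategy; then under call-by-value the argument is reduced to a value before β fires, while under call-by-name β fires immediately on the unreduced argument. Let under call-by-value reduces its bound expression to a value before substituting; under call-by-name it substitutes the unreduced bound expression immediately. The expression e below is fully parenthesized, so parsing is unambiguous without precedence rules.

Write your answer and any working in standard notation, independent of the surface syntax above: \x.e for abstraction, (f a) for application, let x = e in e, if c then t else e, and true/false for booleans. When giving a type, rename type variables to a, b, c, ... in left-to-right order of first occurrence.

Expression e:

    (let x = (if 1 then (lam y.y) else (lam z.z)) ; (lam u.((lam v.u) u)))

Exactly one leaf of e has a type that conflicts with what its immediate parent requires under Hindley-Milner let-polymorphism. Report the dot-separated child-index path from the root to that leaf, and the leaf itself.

Answer: 0.0 : 1

Derivation:
  unify Int ~ Bool
  FAIL: mismatch Int ~ Bool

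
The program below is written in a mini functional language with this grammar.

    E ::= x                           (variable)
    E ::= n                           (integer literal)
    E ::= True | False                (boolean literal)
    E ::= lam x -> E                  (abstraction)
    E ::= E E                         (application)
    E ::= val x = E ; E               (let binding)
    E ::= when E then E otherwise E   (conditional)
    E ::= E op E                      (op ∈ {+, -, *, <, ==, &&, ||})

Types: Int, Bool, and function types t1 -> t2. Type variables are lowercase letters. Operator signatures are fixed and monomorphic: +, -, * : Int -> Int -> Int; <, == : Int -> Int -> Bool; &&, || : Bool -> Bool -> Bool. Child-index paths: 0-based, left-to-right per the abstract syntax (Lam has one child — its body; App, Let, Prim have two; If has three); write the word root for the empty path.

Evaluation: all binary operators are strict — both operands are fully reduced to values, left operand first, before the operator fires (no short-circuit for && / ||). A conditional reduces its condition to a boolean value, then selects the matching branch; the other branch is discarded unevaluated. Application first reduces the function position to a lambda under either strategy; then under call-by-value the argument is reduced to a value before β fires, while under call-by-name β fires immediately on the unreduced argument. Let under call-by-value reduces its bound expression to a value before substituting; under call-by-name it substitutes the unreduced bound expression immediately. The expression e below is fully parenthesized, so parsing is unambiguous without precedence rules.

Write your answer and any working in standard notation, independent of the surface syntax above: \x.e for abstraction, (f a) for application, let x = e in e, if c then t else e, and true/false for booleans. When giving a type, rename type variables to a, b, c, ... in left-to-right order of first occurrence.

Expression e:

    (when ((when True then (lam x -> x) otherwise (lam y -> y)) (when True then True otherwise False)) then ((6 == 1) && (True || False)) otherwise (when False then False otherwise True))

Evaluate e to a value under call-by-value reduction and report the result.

Derivation:
step 0: (if ((if true then (\x.x) else (\y.y)) (if true then true else false)) then ((6 == 1) && (true || false)) else (if false then false else true))
step 1: [if@0.0] (if ((\x.x) (if true then true else false)) then ((6 == 1) && (true || false)) else (if false then false else true))
step 2: [if@0.1] (if ((\x.x) true) then ((6 == 1) && (true || false)) else (if false then false else true))
step 3: [beta@0] (if true then ((6 == 1) && (true || false)) else (if false then false else true))
step 4: [if@root] ((6 == 1) && (true || false))
step 5: [delta@0] (false && (true || false))
step 6: [delta@1] (false && true)
step 7: [delta@root] false

Answer: false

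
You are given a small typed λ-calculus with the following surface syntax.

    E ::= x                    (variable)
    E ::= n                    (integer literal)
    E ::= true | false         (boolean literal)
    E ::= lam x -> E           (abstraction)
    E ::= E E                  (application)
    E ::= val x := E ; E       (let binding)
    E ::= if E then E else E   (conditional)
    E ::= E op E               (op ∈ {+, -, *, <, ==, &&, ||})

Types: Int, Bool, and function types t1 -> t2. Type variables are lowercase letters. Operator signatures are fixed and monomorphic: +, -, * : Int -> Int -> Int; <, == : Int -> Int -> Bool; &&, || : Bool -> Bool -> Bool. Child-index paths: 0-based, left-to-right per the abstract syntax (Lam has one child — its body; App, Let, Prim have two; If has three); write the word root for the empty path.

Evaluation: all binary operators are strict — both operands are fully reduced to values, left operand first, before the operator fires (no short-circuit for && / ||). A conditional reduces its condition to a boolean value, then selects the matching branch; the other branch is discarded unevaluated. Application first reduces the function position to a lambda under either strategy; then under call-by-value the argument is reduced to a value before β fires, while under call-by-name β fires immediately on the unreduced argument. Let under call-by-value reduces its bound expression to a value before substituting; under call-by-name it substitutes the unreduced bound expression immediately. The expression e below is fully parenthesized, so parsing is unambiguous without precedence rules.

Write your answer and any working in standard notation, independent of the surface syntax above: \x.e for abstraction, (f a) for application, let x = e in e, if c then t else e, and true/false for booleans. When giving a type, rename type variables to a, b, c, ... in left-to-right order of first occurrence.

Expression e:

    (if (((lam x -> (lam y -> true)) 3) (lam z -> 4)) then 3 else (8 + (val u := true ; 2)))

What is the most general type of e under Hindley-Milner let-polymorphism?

Answer: Int

Trace:
\y._ : b -> Bool
\x._ : a -> b -> Bool
  unify a -> b -> Bool ~ Int -> c
  unify a ~ Int
  unify b -> Bool ~ c
_ _ : b -> Bool
\z._ : d -> Int
  unify b -> Bool ~ (d -> Int) -> e
  unify b ~ d -> Int
  unify Bool ~ e
_ _ : Bool
  unify Bool ~ Bool
  unify Int ~ Int
let u : Bool
  unify Int ~ Int
  unify Int ~ Int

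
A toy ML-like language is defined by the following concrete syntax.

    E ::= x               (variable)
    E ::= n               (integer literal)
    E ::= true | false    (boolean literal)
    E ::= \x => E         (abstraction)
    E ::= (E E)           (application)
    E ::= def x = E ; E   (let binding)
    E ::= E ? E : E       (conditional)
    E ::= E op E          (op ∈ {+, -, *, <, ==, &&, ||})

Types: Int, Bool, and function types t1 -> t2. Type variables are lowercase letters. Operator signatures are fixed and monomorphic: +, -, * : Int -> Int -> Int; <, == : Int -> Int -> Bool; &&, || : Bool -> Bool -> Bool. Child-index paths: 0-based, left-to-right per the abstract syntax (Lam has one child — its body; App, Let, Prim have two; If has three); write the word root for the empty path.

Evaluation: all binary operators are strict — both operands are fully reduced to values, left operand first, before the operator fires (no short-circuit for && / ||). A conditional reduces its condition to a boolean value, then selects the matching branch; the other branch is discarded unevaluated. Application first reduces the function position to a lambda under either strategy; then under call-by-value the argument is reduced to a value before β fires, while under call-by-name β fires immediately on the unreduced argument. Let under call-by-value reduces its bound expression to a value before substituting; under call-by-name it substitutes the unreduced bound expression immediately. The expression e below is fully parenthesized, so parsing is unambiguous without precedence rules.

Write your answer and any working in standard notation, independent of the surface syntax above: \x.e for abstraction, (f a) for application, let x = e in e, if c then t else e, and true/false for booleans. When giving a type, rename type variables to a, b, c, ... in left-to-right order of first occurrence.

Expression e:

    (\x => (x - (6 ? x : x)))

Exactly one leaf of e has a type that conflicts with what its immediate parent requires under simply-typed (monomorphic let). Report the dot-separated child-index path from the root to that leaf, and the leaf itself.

Answer: 0.1.0 : 6

Derivation:
x : a
  unify a ~ Int
  unify Int ~ Bool
  FAIL: mismatch Int ~ Bool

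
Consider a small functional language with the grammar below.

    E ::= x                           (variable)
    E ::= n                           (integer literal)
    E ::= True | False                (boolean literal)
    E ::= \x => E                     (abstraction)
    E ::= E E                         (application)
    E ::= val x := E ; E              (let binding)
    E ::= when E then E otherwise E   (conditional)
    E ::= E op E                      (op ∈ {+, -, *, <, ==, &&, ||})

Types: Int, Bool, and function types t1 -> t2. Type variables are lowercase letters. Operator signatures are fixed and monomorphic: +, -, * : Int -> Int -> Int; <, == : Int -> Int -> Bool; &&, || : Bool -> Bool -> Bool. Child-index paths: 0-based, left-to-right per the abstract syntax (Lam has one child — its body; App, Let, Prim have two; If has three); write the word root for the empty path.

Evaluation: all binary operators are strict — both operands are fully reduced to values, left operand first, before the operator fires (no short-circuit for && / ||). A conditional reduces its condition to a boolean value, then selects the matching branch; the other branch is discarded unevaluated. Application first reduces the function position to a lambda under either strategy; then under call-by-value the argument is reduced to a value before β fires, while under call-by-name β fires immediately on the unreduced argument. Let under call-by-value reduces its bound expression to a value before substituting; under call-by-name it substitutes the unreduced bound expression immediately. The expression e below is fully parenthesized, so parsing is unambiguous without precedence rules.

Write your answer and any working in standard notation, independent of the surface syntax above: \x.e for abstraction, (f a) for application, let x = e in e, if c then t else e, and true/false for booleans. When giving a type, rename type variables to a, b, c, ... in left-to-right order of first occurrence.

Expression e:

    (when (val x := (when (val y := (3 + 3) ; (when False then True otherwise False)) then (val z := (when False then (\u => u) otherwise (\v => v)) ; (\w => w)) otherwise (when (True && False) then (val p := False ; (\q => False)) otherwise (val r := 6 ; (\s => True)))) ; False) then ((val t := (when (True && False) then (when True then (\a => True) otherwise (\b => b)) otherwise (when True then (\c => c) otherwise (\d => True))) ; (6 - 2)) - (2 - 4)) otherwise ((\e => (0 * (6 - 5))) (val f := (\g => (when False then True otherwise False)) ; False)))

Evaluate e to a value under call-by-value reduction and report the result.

Answer: 0

Derivation:
step 0: (if (let x = (if (let y = (3 + 3) in (if false then true else false)) then (let z = (if false then (\u.u) else (\v.v)) in (\w.w)) else (if (true && false) then (let p = false in (\q.false)) else (let r = 6 in (\s.true)))) in false) then ((let t = (if (true && false) then (if true then (\a.true) else (\b.b)) else (if true then (\c.c) else (\d.true))) in (6 - 2)) - (2 - 4)) else ((\e.(0 * (6 - 5))) (let f = (\g.(if false then true else false)) in false)))
step 1: [delta@0.0.0.0] (if (let x = (if (let y = 6 in (if false then true else false)) then (let z = (if false then (\u.u) else (\v.v)) in (\w.w)) else (if (true && false) then (let p = false in (\q.false)) else (let r = 6 in (\s.true)))) in false) then ((let t = (if (true && false) then (if true then (\a.true) else (\b.b)) else (if true then (\c.c) else (\d.true))) in (6 - 2)) - (2 - 4)) else ((\e.(0 * (6 - 5))) (let f = (\g.(if false then true else false)) in false)))
step 2: [let@0.0.0] (if (let x = (if (if false then true else false) then (let z = (if false then (\u.u) else (\v.v)) in (\w.w)) else (if (true && false) then (let p = false in (\q.false)) else (let r = 6 in (\s.true)))) in false) then ((let t = (if (true && false) then (if true then (\a.true) else (\b.b)) else (if true then (\c.c) else (\d.true))) in (6 - 2)) - (2 - 4)) else ((\e.(0 * (6 - 5))) (let f = (\g.(if false then true else false)) in false)))
step 3: [if@0.0.0] (if (let x = (if false then (let z = (if false then (\u.u) else (\v.v)) in (\w.w)) else (if (true && false) then (let p = false in (\q.false)) else (let r = 6 in (\s.true)))) in false) then ((let t = (if (true && false) then (if true then (\a.true) else (\b.b)) else (if true then (\c.c) else (\d.true))) in (6 - 2)) - (2 - 4)) else ((\e.(0 * (6 - 5))) (let f = (\g.(if false then true else false)) in false)))
step 4: [if@0.0] (if (let x = (if (true && false) then (let p = false in (\q.false)) else (let r = 6 in (\s.true))) in false) then ((let t = (if (true && false) then (if true then (\a.true) else (\b.b)) else (if true then (\c.c) else (\d.true))) in (6 - 2)) - (2 - 4)) else ((\e.(0 * (6 - 5))) (let f = (\g.(if false then true else false)) in false)))
step 5: [delta@0.0.0] (if (let x = (if false then (let p = false in (\q.false)) else (let r = 6 in (\s.true))) in false) then ((let t = (if (true && false) then (if true then (\a.true) else (\b.b)) else (if true then (\c.c) else (\d.true))) in (6 - 2)) - (2 - 4)) else ((\e.(0 * (6 - 5))) (let f = (\g.(if false then true else false)) in false)))
step 6: [if@0.0] (if (let x = (let r = 6 in (\s.true)) in false) then ((let t = (if (true && false) then (if true then (\a.true) else (\b.b)) else (if true then (\c.c) else (\d.true))) in (6 - 2)) - (2 - 4)) else ((\e.(0 * (6 - 5))) (let f = (\g.(if false then true else false)) in false)))
step 7: [let@0.0] (if (let x = (\s.true) in false) then ((let t = (if (true && false) then (if true then (\a.true) else (\b.b)) else (if true then (\c.c) else (\d.true))) in (6 - 2)) - (2 - 4)) else ((\e.(0 * (6 - 5))) (let f = (\g.(if false then true else false)) in false)))
step 8: [let@0] (if false then ((let t = (if (true && false) then (if true then (\a.true) else (\b.b)) else (if true then (\c.c) else (\d.true))) in (6 - 2)) - (2 - 4)) else ((\e.(0 * (6 - 5))) (let f = (\g.(if false then true else false)) in false)))
step 9: [if@root] ((\e.(0 * (6 - 5))) (let f = (\g.(if false then true else false)) in false))
step 10: [let@1] ((\e.(0 * (6 - 5))) false)
step 11: [beta@root] (0 * (6 - 5))
step 12: [delta@1] (0 * 1)
step 13: [delta@root] 0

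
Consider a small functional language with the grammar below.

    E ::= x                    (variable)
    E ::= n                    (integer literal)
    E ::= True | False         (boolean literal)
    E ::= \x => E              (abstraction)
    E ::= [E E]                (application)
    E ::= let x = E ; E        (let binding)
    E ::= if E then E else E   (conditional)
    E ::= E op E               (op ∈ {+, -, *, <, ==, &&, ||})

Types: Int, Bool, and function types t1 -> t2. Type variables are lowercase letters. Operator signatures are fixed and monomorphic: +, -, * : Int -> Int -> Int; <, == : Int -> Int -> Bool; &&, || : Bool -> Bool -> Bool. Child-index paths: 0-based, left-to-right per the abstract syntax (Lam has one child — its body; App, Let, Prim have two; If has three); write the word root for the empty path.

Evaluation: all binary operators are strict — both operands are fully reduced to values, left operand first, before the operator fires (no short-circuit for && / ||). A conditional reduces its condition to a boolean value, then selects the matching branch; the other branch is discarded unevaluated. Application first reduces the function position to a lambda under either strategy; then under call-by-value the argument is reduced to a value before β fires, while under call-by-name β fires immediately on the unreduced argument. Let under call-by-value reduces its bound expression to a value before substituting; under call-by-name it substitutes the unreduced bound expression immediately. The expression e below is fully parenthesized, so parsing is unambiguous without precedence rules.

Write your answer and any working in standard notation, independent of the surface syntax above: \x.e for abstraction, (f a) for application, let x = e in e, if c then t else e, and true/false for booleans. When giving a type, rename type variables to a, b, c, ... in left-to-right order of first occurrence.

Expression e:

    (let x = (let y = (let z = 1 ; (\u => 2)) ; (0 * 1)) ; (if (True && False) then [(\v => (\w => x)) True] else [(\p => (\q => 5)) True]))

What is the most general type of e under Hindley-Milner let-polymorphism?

Answer: a -> Int

Derivation:
let z : Int
\u._ : a -> Int
let y : forall. a -> Int
  unify Int ~ Int
  unify Int ~ Int
let x : Int
  unify Bool ~ Bool
  unify Bool ~ Bool
  unify Bool ~ Bool
x : Int
\w._ : c -> Int
\v._ : b -> c -> Int
  unify b -> c -> Int ~ Bool -> d
  unify b ~ Bool
  unify c -> Int ~ d
_ _ : c -> Int
\q._ : f -> Int
\p._ : e -> f -> Int
  unify e -> f -> Int ~ Bool -> g
  unify e ~ Bool
  unify f -> Int ~ g
_ _ : f -> Int
  unify c -> Int ~ f -> Int
  unify c ~ f
  unify Int ~ Int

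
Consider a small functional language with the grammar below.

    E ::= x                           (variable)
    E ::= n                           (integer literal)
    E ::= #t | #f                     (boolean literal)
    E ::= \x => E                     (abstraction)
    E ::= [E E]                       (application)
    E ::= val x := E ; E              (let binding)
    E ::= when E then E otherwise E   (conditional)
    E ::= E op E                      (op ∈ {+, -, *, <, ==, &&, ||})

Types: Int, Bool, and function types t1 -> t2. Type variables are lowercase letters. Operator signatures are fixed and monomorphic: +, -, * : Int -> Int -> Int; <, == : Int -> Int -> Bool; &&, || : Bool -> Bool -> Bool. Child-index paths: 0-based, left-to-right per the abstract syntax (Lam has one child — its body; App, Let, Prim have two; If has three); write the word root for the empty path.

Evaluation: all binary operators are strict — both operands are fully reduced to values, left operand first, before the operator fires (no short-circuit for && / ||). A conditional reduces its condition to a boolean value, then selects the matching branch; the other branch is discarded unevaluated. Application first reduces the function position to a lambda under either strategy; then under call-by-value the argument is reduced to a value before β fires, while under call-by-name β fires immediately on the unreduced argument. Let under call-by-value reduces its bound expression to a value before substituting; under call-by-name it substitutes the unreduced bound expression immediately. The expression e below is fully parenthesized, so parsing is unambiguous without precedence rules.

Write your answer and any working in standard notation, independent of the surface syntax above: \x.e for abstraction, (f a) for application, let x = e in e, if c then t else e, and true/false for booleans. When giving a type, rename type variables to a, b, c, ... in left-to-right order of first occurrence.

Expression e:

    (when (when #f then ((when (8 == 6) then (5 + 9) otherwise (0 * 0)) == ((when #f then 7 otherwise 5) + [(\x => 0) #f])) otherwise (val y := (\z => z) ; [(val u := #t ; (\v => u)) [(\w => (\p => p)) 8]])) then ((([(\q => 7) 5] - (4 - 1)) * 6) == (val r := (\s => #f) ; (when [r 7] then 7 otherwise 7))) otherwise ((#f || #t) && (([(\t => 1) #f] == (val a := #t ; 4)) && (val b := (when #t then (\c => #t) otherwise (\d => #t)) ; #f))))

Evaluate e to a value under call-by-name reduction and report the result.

Trace:
step 0: (if (if false then ((if (8 == 6) then (5 + 9) else (0 * 0)) == ((if false then 7 else 5) + ((\x.0) false))) else (let y = (\z.z) in ((let u = true in (\v.u)) ((\w.(\p.p)) 8)))) then (((((\q.7) 5) - (4 - 1)) * 6) == (let r = (\s.false) in (if (r 7) then 7 else 7))) else ((false || true) && ((((\t.1) false) == (let a = true in 4)) && (let b = (if true then (\c.true) else (\d.true)) in false))))
step 1: [if@0] (if (let y = (\z.z) in ((let u = true in (\v.u)) ((\w.(\p.p)) 8))) then (((((\q.7) 5) - (4 - 1)) * 6) == (let r = (\s.false) in (if (r 7) then 7 else 7))) else ((false || true) && ((((\t.1) false) == (let a = true in 4)) && (let b = (if true then (\c.true) else (\d.true)) in false))))
step 2: [let@0] (if ((let u = true in (\v.u)) ((\w.(\p.p)) 8)) then (((((\q.7) 5) - (4 - 1)) * 6) == (let r = (\s.false) in (if (r 7) then 7 else 7))) else ((false || true) && ((((\t.1) false) == (let a = true in 4)) && (let b = (if true then (\c.true) else (\d.true)) in false))))
step 3: [let@0.0] (if ((\v.true) ((\w.(\p.p)) 8)) then (((((\q.7) 5) - (4 - 1)) * 6) == (let r = (\s.false) in (if (r 7) then 7 else 7))) else ((false || true) && ((((\t.1) false) == (let a = true in 4)) && (let b = (if true then (\c.true) else (\d.true)) in false))))
step 4: [beta@0] (if true then (((((\q.7) 5) - (4 - 1)) * 6) == (let r = (\s.false) in (if (r 7) then 7 else 7))) else ((false || true) && ((((\t.1) false) == (let a = true in 4)) && (let b = (if true then (\c.true) else (\d.true)) in false))))
step 5: [if@root] (((((\q.7) 5) - (4 - 1)) * 6) == (let r = (\s.false) in (if (r 7) then 7 else 7)))
step 6: [beta@0.0.0] (((7 - (4 - 1)) * 6) == (let r = (\s.false) in (if (r 7) then 7 else 7)))
step 7: [delta@0.0.1] (((7 - 3) * 6) == (let r = (\s.false) in (if (r 7) then 7 else 7)))
step 8: [delta@0.0] ((4 * 6) == (let r = (\s.false) in (if (r 7) then 7 else 7)))
step 9: [delta@0] (24 == (let r = (\s.false) in (if (r 7) then 7 else 7)))
step 10: [let@1] (24 == (if ((\s.false) 7) then 7 else 7))
step 11: [beta@1.0] (24 == (if false then 7 else 7))
step 12: [if@1] (24 == 7)
step 13: [delta@root] false

Answer: false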